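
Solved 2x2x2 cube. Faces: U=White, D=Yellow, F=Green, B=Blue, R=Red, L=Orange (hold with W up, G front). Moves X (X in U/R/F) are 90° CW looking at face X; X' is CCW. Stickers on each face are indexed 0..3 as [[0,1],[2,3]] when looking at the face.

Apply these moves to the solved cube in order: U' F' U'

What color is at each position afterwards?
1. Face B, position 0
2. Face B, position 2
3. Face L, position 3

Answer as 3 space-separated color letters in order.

Answer: Y B W

Derivation:
After move 1 (U'): U=WWWW F=OOGG R=GGRR B=RRBB L=BBOO
After move 2 (F'): F=OGOG U=WWGR R=YGYR D=BOYY L=BWOW
After move 3 (U'): U=WRWG F=BWOG R=OGYR B=YGBB L=RROW
Query 1: B[0] = Y
Query 2: B[2] = B
Query 3: L[3] = W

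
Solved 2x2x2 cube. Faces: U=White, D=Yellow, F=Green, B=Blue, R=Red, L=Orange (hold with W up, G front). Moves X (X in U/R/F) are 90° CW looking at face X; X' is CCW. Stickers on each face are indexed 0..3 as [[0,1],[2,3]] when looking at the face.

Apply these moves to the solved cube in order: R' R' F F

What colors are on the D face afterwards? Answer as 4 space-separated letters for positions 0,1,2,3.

Answer: Y W Y W

Derivation:
After move 1 (R'): R=RRRR U=WBWB F=GWGW D=YGYG B=YBYB
After move 2 (R'): R=RRRR U=WYWY F=GBGB D=YWYW B=GBGB
After move 3 (F): F=GGBB U=WYOO R=WRYR D=RRYW L=OYOW
After move 4 (F): F=BGBG U=WYWY R=OROR D=YWYW L=OROR
Query: D face = YWYW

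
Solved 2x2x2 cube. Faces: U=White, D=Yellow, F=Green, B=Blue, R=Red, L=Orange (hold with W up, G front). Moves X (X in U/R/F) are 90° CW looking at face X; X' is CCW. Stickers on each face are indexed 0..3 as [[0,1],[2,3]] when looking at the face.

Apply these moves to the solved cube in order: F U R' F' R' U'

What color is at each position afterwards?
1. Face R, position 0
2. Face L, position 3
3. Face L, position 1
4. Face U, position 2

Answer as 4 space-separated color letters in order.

After move 1 (F): F=GGGG U=WWOO R=WRWR D=RRYY L=OYOY
After move 2 (U): U=OWOW F=WRGG R=BBWR B=OYBB L=GGOY
After move 3 (R'): R=BRBW U=OBOO F=WWGW D=RRYG B=YYRB
After move 4 (F'): F=WWWG U=OBBB R=RRRW D=GYYG L=GOOO
After move 5 (R'): R=RWRR U=ORBY F=WBWB D=GWYG B=GYYB
After move 6 (U'): U=RYOB F=GOWB R=WBRR B=RWYB L=GYOO
Query 1: R[0] = W
Query 2: L[3] = O
Query 3: L[1] = Y
Query 4: U[2] = O

Answer: W O Y O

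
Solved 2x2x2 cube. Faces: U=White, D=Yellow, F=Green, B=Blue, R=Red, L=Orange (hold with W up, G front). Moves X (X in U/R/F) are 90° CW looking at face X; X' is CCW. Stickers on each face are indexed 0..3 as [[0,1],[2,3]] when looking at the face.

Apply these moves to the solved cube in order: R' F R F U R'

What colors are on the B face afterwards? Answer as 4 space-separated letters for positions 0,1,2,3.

Answer: Y R B B

Derivation:
After move 1 (R'): R=RRRR U=WBWB F=GWGW D=YGYG B=YBYB
After move 2 (F): F=GGWW U=WBOO R=WRBR D=RRYG L=OYOG
After move 3 (R): R=BWRR U=WGOW F=GRWG D=RYYY B=OBBB
After move 4 (F): F=WGGR U=WGGY R=OWWR D=RBYY L=OROY
After move 5 (U): U=GWYG F=OWGR R=OBWR B=ORBB L=WGOY
After move 6 (R'): R=BROW U=GBYO F=OWGG D=RWYR B=YRBB
Query: B face = YRBB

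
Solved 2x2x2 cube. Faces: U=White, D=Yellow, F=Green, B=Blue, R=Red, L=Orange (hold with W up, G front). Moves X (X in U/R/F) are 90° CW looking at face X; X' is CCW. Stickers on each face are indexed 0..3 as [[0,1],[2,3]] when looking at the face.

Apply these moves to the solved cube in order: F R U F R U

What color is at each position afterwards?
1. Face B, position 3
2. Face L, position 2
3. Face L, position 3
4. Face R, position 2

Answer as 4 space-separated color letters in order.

After move 1 (F): F=GGGG U=WWOO R=WRWR D=RRYY L=OYOY
After move 2 (R): R=WWRR U=WGOG F=GRGY D=RBYB B=OBWB
After move 3 (U): U=OWGG F=WWGY R=OBRR B=OYWB L=GROY
After move 4 (F): F=GWYW U=OWYR R=GBGR D=ROYB L=GROB
After move 5 (R): R=GGRB U=OWYW F=GOYB D=RWYO B=RYWB
After move 6 (U): U=YOWW F=GGYB R=RYRB B=GRWB L=GOOB
Query 1: B[3] = B
Query 2: L[2] = O
Query 3: L[3] = B
Query 4: R[2] = R

Answer: B O B R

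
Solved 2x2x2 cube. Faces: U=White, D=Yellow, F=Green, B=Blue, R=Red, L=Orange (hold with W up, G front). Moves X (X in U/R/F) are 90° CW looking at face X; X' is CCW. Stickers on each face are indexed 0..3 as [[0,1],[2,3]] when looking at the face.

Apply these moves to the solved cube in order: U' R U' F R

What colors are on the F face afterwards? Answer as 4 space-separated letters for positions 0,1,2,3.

Answer: G O Y R

Derivation:
After move 1 (U'): U=WWWW F=OOGG R=GGRR B=RRBB L=BBOO
After move 2 (R): R=RGRG U=WOWG F=OYGY D=YBYR B=WRWB
After move 3 (U'): U=OGWW F=BBGY R=OYRG B=RGWB L=WROO
After move 4 (F): F=GBYB U=OGOR R=WYWG D=ROYR L=WYOB
After move 5 (R): R=WWGY U=OBOB F=GOYR D=RWYR B=RGGB
Query: F face = GOYR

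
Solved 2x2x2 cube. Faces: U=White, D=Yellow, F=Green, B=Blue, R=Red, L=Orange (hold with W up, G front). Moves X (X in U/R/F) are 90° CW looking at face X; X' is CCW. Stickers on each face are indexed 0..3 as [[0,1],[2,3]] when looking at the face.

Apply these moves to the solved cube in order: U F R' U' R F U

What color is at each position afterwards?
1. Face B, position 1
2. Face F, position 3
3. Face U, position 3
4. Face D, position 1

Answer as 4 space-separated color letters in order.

After move 1 (U): U=WWWW F=RRGG R=BBRR B=OOBB L=GGOO
After move 2 (F): F=GRGR U=WWOG R=WBWR D=RBYY L=GYOY
After move 3 (R'): R=BRWW U=WBOO F=GWGG D=RRYR B=YOBB
After move 4 (U'): U=BOWO F=GYGG R=GWWW B=BRBB L=YOOY
After move 5 (R): R=WGWW U=BYWG F=GRGR D=RBYB B=OROB
After move 6 (F): F=GGRR U=BYYO R=WGGW D=WWYB L=YROB
After move 7 (U): U=YBOY F=WGRR R=ORGW B=YROB L=GGOB
Query 1: B[1] = R
Query 2: F[3] = R
Query 3: U[3] = Y
Query 4: D[1] = W

Answer: R R Y W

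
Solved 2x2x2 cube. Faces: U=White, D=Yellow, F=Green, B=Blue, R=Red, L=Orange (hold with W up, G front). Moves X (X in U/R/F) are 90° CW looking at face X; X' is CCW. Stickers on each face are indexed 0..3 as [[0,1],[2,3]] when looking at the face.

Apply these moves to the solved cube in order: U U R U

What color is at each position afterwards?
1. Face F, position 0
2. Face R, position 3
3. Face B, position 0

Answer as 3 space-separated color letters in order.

After move 1 (U): U=WWWW F=RRGG R=BBRR B=OOBB L=GGOO
After move 2 (U): U=WWWW F=BBGG R=OORR B=GGBB L=RROO
After move 3 (R): R=RORO U=WBWG F=BYGY D=YBYG B=WGWB
After move 4 (U): U=WWGB F=ROGY R=WGRO B=RRWB L=BYOO
Query 1: F[0] = R
Query 2: R[3] = O
Query 3: B[0] = R

Answer: R O R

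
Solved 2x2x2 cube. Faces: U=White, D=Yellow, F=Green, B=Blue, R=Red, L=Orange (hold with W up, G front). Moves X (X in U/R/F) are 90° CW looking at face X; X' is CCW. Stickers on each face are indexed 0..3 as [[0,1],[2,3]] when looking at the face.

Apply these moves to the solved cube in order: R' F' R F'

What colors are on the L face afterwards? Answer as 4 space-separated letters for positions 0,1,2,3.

Answer: O G O R

Derivation:
After move 1 (R'): R=RRRR U=WBWB F=GWGW D=YGYG B=YBYB
After move 2 (F'): F=WWGG U=WBRR R=GRYR D=OOYG L=OBOW
After move 3 (R): R=YGRR U=WWRG F=WOGG D=OYYY B=RBBB
After move 4 (F'): F=OGWG U=WWYR R=YGOR D=BWYY L=OGOR
Query: L face = OGOR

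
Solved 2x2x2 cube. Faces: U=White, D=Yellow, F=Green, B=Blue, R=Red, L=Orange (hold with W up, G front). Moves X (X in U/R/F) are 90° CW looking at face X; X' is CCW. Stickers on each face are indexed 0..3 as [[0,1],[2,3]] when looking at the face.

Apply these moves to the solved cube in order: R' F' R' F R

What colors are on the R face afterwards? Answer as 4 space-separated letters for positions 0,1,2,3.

Answer: Y R Y R

Derivation:
After move 1 (R'): R=RRRR U=WBWB F=GWGW D=YGYG B=YBYB
After move 2 (F'): F=WWGG U=WBRR R=GRYR D=OOYG L=OBOW
After move 3 (R'): R=RRGY U=WYRY F=WBGR D=OWYG B=GBOB
After move 4 (F): F=GWRB U=WYWB R=RRYY D=GRYG L=OOOW
After move 5 (R): R=YRYR U=WWWB F=GRRG D=GOYG B=BBYB
Query: R face = YRYR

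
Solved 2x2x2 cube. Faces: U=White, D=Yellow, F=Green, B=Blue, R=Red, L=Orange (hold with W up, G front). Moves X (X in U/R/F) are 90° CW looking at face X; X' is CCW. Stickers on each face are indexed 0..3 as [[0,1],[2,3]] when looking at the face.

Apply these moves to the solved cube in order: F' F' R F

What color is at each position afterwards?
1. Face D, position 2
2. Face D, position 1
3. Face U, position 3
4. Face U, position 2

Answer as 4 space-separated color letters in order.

Answer: Y O R R

Derivation:
After move 1 (F'): F=GGGG U=WWRR R=YRYR D=OOYY L=OWOW
After move 2 (F'): F=GGGG U=WWYY R=OROR D=WWYY L=OROR
After move 3 (R): R=OORR U=WGYG F=GWGY D=WBYB B=YBWB
After move 4 (F): F=GGYW U=WGRR R=YOGR D=ROYB L=OWOB
Query 1: D[2] = Y
Query 2: D[1] = O
Query 3: U[3] = R
Query 4: U[2] = R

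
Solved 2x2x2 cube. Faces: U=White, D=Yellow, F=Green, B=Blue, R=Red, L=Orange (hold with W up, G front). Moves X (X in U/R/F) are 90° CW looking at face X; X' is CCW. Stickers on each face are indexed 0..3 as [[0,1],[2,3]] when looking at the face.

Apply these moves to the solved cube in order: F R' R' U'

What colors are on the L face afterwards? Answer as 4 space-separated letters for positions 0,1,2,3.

After move 1 (F): F=GGGG U=WWOO R=WRWR D=RRYY L=OYOY
After move 2 (R'): R=RRWW U=WBOB F=GWGO D=RGYG B=YBRB
After move 3 (R'): R=RWRW U=WROY F=GBGB D=RWYO B=GBGB
After move 4 (U'): U=RYWO F=OYGB R=GBRW B=RWGB L=GBOY
Query: L face = GBOY

Answer: G B O Y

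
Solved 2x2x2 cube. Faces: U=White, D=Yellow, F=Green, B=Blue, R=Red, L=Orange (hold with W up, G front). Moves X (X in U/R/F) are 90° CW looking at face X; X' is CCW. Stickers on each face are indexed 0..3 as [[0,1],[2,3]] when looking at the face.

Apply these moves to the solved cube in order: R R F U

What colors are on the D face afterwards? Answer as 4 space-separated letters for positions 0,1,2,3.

After move 1 (R): R=RRRR U=WGWG F=GYGY D=YBYB B=WBWB
After move 2 (R): R=RRRR U=WYWY F=GBGB D=YWYW B=GBGB
After move 3 (F): F=GGBB U=WYOO R=WRYR D=RRYW L=OYOW
After move 4 (U): U=OWOY F=WRBB R=GBYR B=OYGB L=GGOW
Query: D face = RRYW

Answer: R R Y W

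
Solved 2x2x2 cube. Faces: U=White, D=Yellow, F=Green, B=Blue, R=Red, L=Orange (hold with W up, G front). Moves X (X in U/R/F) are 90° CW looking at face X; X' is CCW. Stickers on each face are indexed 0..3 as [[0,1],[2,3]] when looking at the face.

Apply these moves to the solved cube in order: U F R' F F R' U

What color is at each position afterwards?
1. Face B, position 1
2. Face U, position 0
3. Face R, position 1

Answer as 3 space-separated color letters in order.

After move 1 (U): U=WWWW F=RRGG R=BBRR B=OOBB L=GGOO
After move 2 (F): F=GRGR U=WWOG R=WBWR D=RBYY L=GYOY
After move 3 (R'): R=BRWW U=WBOO F=GWGG D=RRYR B=YOBB
After move 4 (F): F=GGGW U=WBYY R=OROW D=WBYR L=GROR
After move 5 (F): F=GGWG U=WBRR R=YRYW D=OOYR L=GWOB
After move 6 (R'): R=RWYY U=WBRY F=GBWR D=OGYG B=ROOB
After move 7 (U): U=RWYB F=RWWR R=ROYY B=GWOB L=GBOB
Query 1: B[1] = W
Query 2: U[0] = R
Query 3: R[1] = O

Answer: W R O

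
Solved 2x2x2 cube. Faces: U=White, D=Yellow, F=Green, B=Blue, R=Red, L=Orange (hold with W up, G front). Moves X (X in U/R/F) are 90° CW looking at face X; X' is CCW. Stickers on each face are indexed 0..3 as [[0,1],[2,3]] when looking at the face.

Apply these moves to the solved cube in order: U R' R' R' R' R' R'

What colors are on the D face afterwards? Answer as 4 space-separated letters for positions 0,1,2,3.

After move 1 (U): U=WWWW F=RRGG R=BBRR B=OOBB L=GGOO
After move 2 (R'): R=BRBR U=WBWO F=RWGW D=YRYG B=YOYB
After move 3 (R'): R=RRBB U=WYWY F=RBGO D=YWYW B=GORB
After move 4 (R'): R=RBRB U=WRWG F=RYGY D=YBYO B=WOWB
After move 5 (R'): R=BBRR U=WWWW F=RRGG D=YYYY B=OOBB
After move 6 (R'): R=BRBR U=WBWO F=RWGW D=YRYG B=YOYB
After move 7 (R'): R=RRBB U=WYWY F=RBGO D=YWYW B=GORB
Query: D face = YWYW

Answer: Y W Y W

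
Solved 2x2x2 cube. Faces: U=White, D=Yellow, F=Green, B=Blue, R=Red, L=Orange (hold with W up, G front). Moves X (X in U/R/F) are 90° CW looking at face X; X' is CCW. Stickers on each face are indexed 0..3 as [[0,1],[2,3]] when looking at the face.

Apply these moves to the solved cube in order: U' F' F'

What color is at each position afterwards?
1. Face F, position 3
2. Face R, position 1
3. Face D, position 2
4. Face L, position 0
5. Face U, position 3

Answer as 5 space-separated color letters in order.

After move 1 (U'): U=WWWW F=OOGG R=GGRR B=RRBB L=BBOO
After move 2 (F'): F=OGOG U=WWGR R=YGYR D=BOYY L=BWOW
After move 3 (F'): F=GGOO U=WWYY R=OGBR D=WWYY L=BROG
Query 1: F[3] = O
Query 2: R[1] = G
Query 3: D[2] = Y
Query 4: L[0] = B
Query 5: U[3] = Y

Answer: O G Y B Y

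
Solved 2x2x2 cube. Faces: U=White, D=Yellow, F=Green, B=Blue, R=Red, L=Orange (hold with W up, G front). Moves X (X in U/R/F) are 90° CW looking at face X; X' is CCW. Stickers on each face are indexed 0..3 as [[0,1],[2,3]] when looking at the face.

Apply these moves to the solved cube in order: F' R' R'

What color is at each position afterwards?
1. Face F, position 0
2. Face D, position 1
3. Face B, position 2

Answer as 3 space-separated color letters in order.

After move 1 (F'): F=GGGG U=WWRR R=YRYR D=OOYY L=OWOW
After move 2 (R'): R=RRYY U=WBRB F=GWGR D=OGYG B=YBOB
After move 3 (R'): R=RYRY U=WORY F=GBGB D=OWYR B=GBGB
Query 1: F[0] = G
Query 2: D[1] = W
Query 3: B[2] = G

Answer: G W G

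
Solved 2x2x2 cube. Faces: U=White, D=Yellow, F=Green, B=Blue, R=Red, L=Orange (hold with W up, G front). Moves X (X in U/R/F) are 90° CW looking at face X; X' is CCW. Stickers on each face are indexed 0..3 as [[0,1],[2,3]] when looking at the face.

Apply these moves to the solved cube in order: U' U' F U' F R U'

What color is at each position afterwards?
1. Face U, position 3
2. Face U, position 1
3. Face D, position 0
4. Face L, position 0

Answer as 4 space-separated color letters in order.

Answer: Y Y W G

Derivation:
After move 1 (U'): U=WWWW F=OOGG R=GGRR B=RRBB L=BBOO
After move 2 (U'): U=WWWW F=BBGG R=OORR B=GGBB L=RROO
After move 3 (F): F=GBGB U=WWOR R=WOWR D=ROYY L=RYOY
After move 4 (U'): U=WRWO F=RYGB R=GBWR B=WOBB L=GGOY
After move 5 (F): F=GRBY U=WRYG R=WBOR D=WGYY L=GROO
After move 6 (R): R=OWRB U=WRYY F=GGBY D=WBYW B=GORB
After move 7 (U'): U=RYWY F=GRBY R=GGRB B=OWRB L=GOOO
Query 1: U[3] = Y
Query 2: U[1] = Y
Query 3: D[0] = W
Query 4: L[0] = G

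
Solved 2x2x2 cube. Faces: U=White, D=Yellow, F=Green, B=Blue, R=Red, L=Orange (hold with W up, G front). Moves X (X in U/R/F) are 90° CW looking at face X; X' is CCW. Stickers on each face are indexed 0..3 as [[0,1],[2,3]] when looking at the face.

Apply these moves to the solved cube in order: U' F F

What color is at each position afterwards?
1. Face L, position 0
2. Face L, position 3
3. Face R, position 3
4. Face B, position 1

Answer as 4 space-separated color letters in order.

Answer: B G R R

Derivation:
After move 1 (U'): U=WWWW F=OOGG R=GGRR B=RRBB L=BBOO
After move 2 (F): F=GOGO U=WWOB R=WGWR D=RGYY L=BYOY
After move 3 (F): F=GGOO U=WWYY R=OGBR D=WWYY L=BROG
Query 1: L[0] = B
Query 2: L[3] = G
Query 3: R[3] = R
Query 4: B[1] = R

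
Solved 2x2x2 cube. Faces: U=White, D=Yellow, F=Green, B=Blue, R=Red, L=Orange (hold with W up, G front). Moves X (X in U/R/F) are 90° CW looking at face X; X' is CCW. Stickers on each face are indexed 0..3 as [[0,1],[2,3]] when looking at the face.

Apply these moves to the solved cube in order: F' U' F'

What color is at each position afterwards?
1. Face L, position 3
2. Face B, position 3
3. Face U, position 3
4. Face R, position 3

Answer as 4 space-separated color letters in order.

Answer: W B Y R

Derivation:
After move 1 (F'): F=GGGG U=WWRR R=YRYR D=OOYY L=OWOW
After move 2 (U'): U=WRWR F=OWGG R=GGYR B=YRBB L=BBOW
After move 3 (F'): F=WGOG U=WRGY R=OGOR D=BWYY L=BROW
Query 1: L[3] = W
Query 2: B[3] = B
Query 3: U[3] = Y
Query 4: R[3] = R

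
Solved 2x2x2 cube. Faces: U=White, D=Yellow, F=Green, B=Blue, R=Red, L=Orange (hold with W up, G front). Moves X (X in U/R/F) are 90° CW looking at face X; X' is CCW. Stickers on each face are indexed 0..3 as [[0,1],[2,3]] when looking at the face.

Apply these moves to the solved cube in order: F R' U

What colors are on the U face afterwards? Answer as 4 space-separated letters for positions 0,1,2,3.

After move 1 (F): F=GGGG U=WWOO R=WRWR D=RRYY L=OYOY
After move 2 (R'): R=RRWW U=WBOB F=GWGO D=RGYG B=YBRB
After move 3 (U): U=OWBB F=RRGO R=YBWW B=OYRB L=GWOY
Query: U face = OWBB

Answer: O W B B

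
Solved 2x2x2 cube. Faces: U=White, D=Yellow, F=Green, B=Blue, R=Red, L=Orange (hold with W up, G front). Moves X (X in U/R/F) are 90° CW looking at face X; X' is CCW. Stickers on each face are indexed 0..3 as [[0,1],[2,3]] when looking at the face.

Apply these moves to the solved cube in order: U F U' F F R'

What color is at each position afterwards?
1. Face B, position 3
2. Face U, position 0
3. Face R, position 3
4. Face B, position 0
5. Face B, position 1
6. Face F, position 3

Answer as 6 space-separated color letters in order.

Answer: B W O Y B R

Derivation:
After move 1 (U): U=WWWW F=RRGG R=BBRR B=OOBB L=GGOO
After move 2 (F): F=GRGR U=WWOG R=WBWR D=RBYY L=GYOY
After move 3 (U'): U=WGWO F=GYGR R=GRWR B=WBBB L=OOOY
After move 4 (F): F=GGRY U=WGYO R=WROR D=WGYY L=OROB
After move 5 (F): F=RGYG U=WGBR R=YROR D=OWYY L=OWOG
After move 6 (R'): R=RRYO U=WBBW F=RGYR D=OGYG B=YBWB
Query 1: B[3] = B
Query 2: U[0] = W
Query 3: R[3] = O
Query 4: B[0] = Y
Query 5: B[1] = B
Query 6: F[3] = R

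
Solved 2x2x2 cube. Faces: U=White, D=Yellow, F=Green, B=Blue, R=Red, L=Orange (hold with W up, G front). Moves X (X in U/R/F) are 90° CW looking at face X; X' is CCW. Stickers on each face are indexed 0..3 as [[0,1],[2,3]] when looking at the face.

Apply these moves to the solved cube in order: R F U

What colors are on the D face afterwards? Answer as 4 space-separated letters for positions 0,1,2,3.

Answer: R R Y B

Derivation:
After move 1 (R): R=RRRR U=WGWG F=GYGY D=YBYB B=WBWB
After move 2 (F): F=GGYY U=WGOO R=WRGR D=RRYB L=OYOB
After move 3 (U): U=OWOG F=WRYY R=WBGR B=OYWB L=GGOB
Query: D face = RRYB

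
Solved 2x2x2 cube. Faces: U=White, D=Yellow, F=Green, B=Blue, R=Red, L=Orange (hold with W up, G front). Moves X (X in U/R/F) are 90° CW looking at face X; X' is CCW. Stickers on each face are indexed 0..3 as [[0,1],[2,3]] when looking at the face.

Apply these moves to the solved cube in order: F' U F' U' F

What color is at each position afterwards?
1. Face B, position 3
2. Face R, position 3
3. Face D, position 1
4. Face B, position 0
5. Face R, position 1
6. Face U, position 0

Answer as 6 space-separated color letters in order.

Answer: B R R O G W

Derivation:
After move 1 (F'): F=GGGG U=WWRR R=YRYR D=OOYY L=OWOW
After move 2 (U): U=RWRW F=YRGG R=BBYR B=OWBB L=GGOW
After move 3 (F'): F=RGYG U=RWBY R=OBOR D=GWYY L=GWOR
After move 4 (U'): U=WYRB F=GWYG R=RGOR B=OBBB L=OWOR
After move 5 (F): F=YGGW U=WYRW R=RGBR D=ORYY L=OGOW
Query 1: B[3] = B
Query 2: R[3] = R
Query 3: D[1] = R
Query 4: B[0] = O
Query 5: R[1] = G
Query 6: U[0] = W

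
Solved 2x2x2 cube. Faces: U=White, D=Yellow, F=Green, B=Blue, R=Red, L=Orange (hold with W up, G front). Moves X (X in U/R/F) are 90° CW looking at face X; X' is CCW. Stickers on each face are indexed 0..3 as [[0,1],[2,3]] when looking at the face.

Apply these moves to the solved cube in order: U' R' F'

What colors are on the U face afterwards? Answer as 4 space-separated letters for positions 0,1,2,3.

Answer: W B G G

Derivation:
After move 1 (U'): U=WWWW F=OOGG R=GGRR B=RRBB L=BBOO
After move 2 (R'): R=GRGR U=WBWR F=OWGW D=YOYG B=YRYB
After move 3 (F'): F=WWOG U=WBGG R=ORYR D=BOYG L=BROW
Query: U face = WBGG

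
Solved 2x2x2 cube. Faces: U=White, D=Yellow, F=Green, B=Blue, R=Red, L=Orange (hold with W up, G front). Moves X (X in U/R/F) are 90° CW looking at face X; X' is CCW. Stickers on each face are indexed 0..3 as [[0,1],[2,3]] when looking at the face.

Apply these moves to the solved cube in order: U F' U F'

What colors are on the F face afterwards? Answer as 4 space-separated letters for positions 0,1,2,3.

Answer: B G Y R

Derivation:
After move 1 (U): U=WWWW F=RRGG R=BBRR B=OOBB L=GGOO
After move 2 (F'): F=RGRG U=WWBR R=YBYR D=GOYY L=GWOW
After move 3 (U): U=BWRW F=YBRG R=OOYR B=GWBB L=RGOW
After move 4 (F'): F=BGYR U=BWOY R=OOGR D=GWYY L=RWOR
Query: F face = BGYR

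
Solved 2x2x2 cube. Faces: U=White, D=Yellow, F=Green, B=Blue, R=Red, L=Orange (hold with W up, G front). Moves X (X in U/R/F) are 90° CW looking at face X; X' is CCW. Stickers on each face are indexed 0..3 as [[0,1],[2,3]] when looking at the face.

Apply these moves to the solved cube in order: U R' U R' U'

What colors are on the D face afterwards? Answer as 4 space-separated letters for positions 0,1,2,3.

After move 1 (U): U=WWWW F=RRGG R=BBRR B=OOBB L=GGOO
After move 2 (R'): R=BRBR U=WBWO F=RWGW D=YRYG B=YOYB
After move 3 (U): U=WWOB F=BRGW R=YOBR B=GGYB L=RWOO
After move 4 (R'): R=ORYB U=WYOG F=BWGB D=YRYW B=GGRB
After move 5 (U'): U=YGWO F=RWGB R=BWYB B=ORRB L=GGOO
Query: D face = YRYW

Answer: Y R Y W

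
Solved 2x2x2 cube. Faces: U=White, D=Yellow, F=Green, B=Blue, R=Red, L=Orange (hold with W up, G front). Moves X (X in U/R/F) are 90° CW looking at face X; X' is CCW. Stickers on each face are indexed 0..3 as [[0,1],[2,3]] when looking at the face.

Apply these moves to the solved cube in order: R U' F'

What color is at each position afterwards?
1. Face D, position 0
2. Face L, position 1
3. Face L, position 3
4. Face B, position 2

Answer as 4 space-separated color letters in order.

Answer: B W W W

Derivation:
After move 1 (R): R=RRRR U=WGWG F=GYGY D=YBYB B=WBWB
After move 2 (U'): U=GGWW F=OOGY R=GYRR B=RRWB L=WBOO
After move 3 (F'): F=OYOG U=GGGR R=BYYR D=BOYB L=WWOW
Query 1: D[0] = B
Query 2: L[1] = W
Query 3: L[3] = W
Query 4: B[2] = W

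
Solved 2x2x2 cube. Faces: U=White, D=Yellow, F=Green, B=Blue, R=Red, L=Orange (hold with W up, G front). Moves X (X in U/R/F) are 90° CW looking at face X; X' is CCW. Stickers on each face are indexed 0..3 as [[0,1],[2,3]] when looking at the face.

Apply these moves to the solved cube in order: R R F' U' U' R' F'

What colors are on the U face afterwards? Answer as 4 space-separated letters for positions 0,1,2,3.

After move 1 (R): R=RRRR U=WGWG F=GYGY D=YBYB B=WBWB
After move 2 (R): R=RRRR U=WYWY F=GBGB D=YWYW B=GBGB
After move 3 (F'): F=BBGG U=WYRR R=WRYR D=OOYW L=OYOW
After move 4 (U'): U=YRWR F=OYGG R=BBYR B=WRGB L=GBOW
After move 5 (U'): U=RRYW F=GBGG R=OYYR B=BBGB L=WROW
After move 6 (R'): R=YROY U=RGYB F=GRGW D=OBYG B=WBOB
After move 7 (F'): F=RWGG U=RGYO R=BROY D=RWYG L=WBOY
Query: U face = RGYO

Answer: R G Y O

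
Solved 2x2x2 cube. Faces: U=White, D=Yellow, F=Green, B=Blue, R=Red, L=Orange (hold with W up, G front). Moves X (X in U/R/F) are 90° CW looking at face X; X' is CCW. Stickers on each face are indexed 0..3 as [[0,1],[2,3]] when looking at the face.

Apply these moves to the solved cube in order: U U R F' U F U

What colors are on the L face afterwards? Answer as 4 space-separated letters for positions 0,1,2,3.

After move 1 (U): U=WWWW F=RRGG R=BBRR B=OOBB L=GGOO
After move 2 (U): U=WWWW F=BBGG R=OORR B=GGBB L=RROO
After move 3 (R): R=RORO U=WBWG F=BYGY D=YBYG B=WGWB
After move 4 (F'): F=YYBG U=WBRR R=BOYO D=ROYG L=RGOW
After move 5 (U): U=RWRB F=BOBG R=WGYO B=RGWB L=YYOW
After move 6 (F): F=BBGO U=RWWY R=RGBO D=YWYG L=YROO
After move 7 (U): U=WRYW F=RGGO R=RGBO B=YRWB L=BBOO
Query: L face = BBOO

Answer: B B O O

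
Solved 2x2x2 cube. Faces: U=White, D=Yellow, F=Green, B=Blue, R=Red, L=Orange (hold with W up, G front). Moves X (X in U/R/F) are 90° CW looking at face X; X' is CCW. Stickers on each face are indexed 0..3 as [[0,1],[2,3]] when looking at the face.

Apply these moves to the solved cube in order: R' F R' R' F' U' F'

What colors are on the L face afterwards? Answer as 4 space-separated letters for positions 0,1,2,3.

After move 1 (R'): R=RRRR U=WBWB F=GWGW D=YGYG B=YBYB
After move 2 (F): F=GGWW U=WBOO R=WRBR D=RRYG L=OYOG
After move 3 (R'): R=RRWB U=WYOY F=GBWO D=RGYW B=GBRB
After move 4 (R'): R=RBRW U=WROG F=GYWY D=RBYO B=WBGB
After move 5 (F'): F=YYGW U=WRRR R=BBRW D=YGYO L=OGOO
After move 6 (U'): U=RRWR F=OGGW R=YYRW B=BBGB L=WBOO
After move 7 (F'): F=GWOG U=RRYR R=GYYW D=BOYO L=WROW
Query: L face = WROW

Answer: W R O W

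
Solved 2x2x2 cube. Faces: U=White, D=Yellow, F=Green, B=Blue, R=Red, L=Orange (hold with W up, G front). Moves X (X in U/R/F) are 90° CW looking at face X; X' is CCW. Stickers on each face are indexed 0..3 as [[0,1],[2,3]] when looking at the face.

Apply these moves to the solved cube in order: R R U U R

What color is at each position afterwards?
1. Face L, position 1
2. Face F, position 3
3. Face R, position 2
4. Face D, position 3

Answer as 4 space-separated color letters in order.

Answer: R W R G

Derivation:
After move 1 (R): R=RRRR U=WGWG F=GYGY D=YBYB B=WBWB
After move 2 (R): R=RRRR U=WYWY F=GBGB D=YWYW B=GBGB
After move 3 (U): U=WWYY F=RRGB R=GBRR B=OOGB L=GBOO
After move 4 (U): U=YWYW F=GBGB R=OORR B=GBGB L=RROO
After move 5 (R): R=RORO U=YBYB F=GWGW D=YGYG B=WBWB
Query 1: L[1] = R
Query 2: F[3] = W
Query 3: R[2] = R
Query 4: D[3] = G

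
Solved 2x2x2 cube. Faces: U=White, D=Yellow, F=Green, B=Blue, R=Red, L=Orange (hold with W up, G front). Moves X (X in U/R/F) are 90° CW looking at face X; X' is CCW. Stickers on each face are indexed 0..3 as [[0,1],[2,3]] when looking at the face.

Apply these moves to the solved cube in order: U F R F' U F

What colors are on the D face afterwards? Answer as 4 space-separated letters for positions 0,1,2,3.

After move 1 (U): U=WWWW F=RRGG R=BBRR B=OOBB L=GGOO
After move 2 (F): F=GRGR U=WWOG R=WBWR D=RBYY L=GYOY
After move 3 (R): R=WWRB U=WROR F=GBGY D=RBYO B=GOWB
After move 4 (F'): F=BYGG U=WRWR R=BWRB D=YYYO L=GROO
After move 5 (U): U=WWRR F=BWGG R=GORB B=GRWB L=BYOO
After move 6 (F): F=GBGW U=WWOY R=RORB D=RGYO L=BYOY
Query: D face = RGYO

Answer: R G Y O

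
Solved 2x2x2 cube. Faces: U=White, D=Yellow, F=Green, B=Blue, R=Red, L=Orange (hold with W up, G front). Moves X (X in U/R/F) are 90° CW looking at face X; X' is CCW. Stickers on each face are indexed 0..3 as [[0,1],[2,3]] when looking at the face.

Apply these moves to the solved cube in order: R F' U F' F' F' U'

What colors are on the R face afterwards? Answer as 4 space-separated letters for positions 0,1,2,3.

After move 1 (R): R=RRRR U=WGWG F=GYGY D=YBYB B=WBWB
After move 2 (F'): F=YYGG U=WGRR R=BRYR D=OOYB L=OGOW
After move 3 (U): U=RWRG F=BRGG R=WBYR B=OGWB L=YYOW
After move 4 (F'): F=RGBG U=RWWY R=OBOR D=YWYB L=YGOR
After move 5 (F'): F=GGRB U=RWOO R=WBYR D=GRYB L=YYOW
After move 6 (F'): F=GBGR U=RWWY R=RBGR D=YWYB L=YOOO
After move 7 (U'): U=WYRW F=YOGR R=GBGR B=RBWB L=OGOO
Query: R face = GBGR

Answer: G B G R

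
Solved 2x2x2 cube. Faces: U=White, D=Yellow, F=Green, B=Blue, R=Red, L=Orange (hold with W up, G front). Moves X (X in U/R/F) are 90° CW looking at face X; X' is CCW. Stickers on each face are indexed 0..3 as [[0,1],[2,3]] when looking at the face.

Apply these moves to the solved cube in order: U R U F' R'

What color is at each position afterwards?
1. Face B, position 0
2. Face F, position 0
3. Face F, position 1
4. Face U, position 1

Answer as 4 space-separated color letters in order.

After move 1 (U): U=WWWW F=RRGG R=BBRR B=OOBB L=GGOO
After move 2 (R): R=RBRB U=WRWG F=RYGY D=YBYO B=WOWB
After move 3 (U): U=WWGR F=RBGY R=WORB B=GGWB L=RYOO
After move 4 (F'): F=BYRG U=WWWR R=BOYB D=YOYO L=RROG
After move 5 (R'): R=OBBY U=WWWG F=BWRR D=YYYG B=OGOB
Query 1: B[0] = O
Query 2: F[0] = B
Query 3: F[1] = W
Query 4: U[1] = W

Answer: O B W W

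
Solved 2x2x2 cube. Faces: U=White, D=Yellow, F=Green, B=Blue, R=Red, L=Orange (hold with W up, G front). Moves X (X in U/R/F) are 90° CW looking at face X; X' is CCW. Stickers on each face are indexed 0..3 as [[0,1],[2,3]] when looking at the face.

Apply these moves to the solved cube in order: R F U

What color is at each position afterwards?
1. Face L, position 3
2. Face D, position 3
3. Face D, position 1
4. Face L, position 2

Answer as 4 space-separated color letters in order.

After move 1 (R): R=RRRR U=WGWG F=GYGY D=YBYB B=WBWB
After move 2 (F): F=GGYY U=WGOO R=WRGR D=RRYB L=OYOB
After move 3 (U): U=OWOG F=WRYY R=WBGR B=OYWB L=GGOB
Query 1: L[3] = B
Query 2: D[3] = B
Query 3: D[1] = R
Query 4: L[2] = O

Answer: B B R O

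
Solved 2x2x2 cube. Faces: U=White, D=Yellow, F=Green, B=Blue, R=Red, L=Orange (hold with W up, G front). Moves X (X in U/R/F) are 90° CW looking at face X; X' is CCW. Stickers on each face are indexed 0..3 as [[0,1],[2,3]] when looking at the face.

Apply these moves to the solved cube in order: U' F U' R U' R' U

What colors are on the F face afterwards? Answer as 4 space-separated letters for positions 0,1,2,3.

Answer: G O G W

Derivation:
After move 1 (U'): U=WWWW F=OOGG R=GGRR B=RRBB L=BBOO
After move 2 (F): F=GOGO U=WWOB R=WGWR D=RGYY L=BYOY
After move 3 (U'): U=WBWO F=BYGO R=GOWR B=WGBB L=RROY
After move 4 (R): R=WGRO U=WYWO F=BGGY D=RBYW B=OGBB
After move 5 (U'): U=YOWW F=RRGY R=BGRO B=WGBB L=OGOY
After move 6 (R'): R=GOBR U=YBWW F=ROGW D=RRYY B=WGBB
After move 7 (U): U=WYWB F=GOGW R=WGBR B=OGBB L=ROOY
Query: F face = GOGW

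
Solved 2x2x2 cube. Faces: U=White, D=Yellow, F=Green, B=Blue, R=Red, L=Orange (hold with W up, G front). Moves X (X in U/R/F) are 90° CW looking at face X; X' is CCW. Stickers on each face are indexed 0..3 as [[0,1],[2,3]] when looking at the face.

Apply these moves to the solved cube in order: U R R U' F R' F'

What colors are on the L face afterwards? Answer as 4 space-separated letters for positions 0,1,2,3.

Answer: G R O O

Derivation:
After move 1 (U): U=WWWW F=RRGG R=BBRR B=OOBB L=GGOO
After move 2 (R): R=RBRB U=WRWG F=RYGY D=YBYO B=WOWB
After move 3 (R): R=RRBB U=WYWY F=RBGO D=YWYW B=GORB
After move 4 (U'): U=YYWW F=GGGO R=RBBB B=RRRB L=GOOO
After move 5 (F): F=GGOG U=YYOO R=WBWB D=BRYW L=GYOW
After move 6 (R'): R=BBWW U=YROR F=GYOO D=BGYG B=WRRB
After move 7 (F'): F=YOGO U=YRBW R=GBBW D=YWYG L=GROO
Query: L face = GROO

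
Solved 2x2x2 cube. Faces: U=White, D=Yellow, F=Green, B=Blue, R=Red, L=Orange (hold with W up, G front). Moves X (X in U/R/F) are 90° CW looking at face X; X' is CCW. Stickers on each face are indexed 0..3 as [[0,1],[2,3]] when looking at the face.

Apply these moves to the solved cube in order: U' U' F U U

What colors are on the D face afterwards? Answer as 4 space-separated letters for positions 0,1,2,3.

Answer: R O Y Y

Derivation:
After move 1 (U'): U=WWWW F=OOGG R=GGRR B=RRBB L=BBOO
After move 2 (U'): U=WWWW F=BBGG R=OORR B=GGBB L=RROO
After move 3 (F): F=GBGB U=WWOR R=WOWR D=ROYY L=RYOY
After move 4 (U): U=OWRW F=WOGB R=GGWR B=RYBB L=GBOY
After move 5 (U): U=ROWW F=GGGB R=RYWR B=GBBB L=WOOY
Query: D face = ROYY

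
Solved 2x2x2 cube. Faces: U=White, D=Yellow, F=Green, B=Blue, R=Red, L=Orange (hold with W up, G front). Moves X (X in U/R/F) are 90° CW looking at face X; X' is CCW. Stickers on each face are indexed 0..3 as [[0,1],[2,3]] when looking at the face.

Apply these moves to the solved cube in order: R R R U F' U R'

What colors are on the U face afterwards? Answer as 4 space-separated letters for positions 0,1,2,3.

After move 1 (R): R=RRRR U=WGWG F=GYGY D=YBYB B=WBWB
After move 2 (R): R=RRRR U=WYWY F=GBGB D=YWYW B=GBGB
After move 3 (R): R=RRRR U=WBWB F=GWGW D=YGYG B=YBYB
After move 4 (U): U=WWBB F=RRGW R=YBRR B=OOYB L=GWOO
After move 5 (F'): F=RWRG U=WWYR R=GBYR D=WOYG L=GBOB
After move 6 (U): U=YWRW F=GBRG R=OOYR B=GBYB L=RWOB
After move 7 (R'): R=OROY U=YYRG F=GWRW D=WBYG B=GBOB
Query: U face = YYRG

Answer: Y Y R G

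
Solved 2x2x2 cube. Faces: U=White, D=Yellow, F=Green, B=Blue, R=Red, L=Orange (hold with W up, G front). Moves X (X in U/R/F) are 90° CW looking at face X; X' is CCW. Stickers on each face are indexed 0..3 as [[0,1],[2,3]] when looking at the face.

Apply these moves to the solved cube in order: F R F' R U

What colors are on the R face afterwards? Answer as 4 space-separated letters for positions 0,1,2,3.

After move 1 (F): F=GGGG U=WWOO R=WRWR D=RRYY L=OYOY
After move 2 (R): R=WWRR U=WGOG F=GRGY D=RBYB B=OBWB
After move 3 (F'): F=RYGG U=WGWR R=BWRR D=YYYB L=OGOO
After move 4 (R): R=RBRW U=WYWG F=RYGB D=YWYO B=RBGB
After move 5 (U): U=WWGY F=RBGB R=RBRW B=OGGB L=RYOO
Query: R face = RBRW

Answer: R B R W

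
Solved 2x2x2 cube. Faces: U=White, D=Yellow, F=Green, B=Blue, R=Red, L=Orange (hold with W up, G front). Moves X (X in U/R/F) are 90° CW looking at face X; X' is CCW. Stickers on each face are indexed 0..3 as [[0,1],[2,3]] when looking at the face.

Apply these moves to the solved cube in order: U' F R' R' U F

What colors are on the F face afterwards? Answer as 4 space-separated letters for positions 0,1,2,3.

Answer: G R R W

Derivation:
After move 1 (U'): U=WWWW F=OOGG R=GGRR B=RRBB L=BBOO
After move 2 (F): F=GOGO U=WWOB R=WGWR D=RGYY L=BYOY
After move 3 (R'): R=GRWW U=WBOR F=GWGB D=ROYO B=YRGB
After move 4 (R'): R=RWGW U=WGOY F=GBGR D=RWYB B=OROB
After move 5 (U): U=OWYG F=RWGR R=ORGW B=BYOB L=GBOY
After move 6 (F): F=GRRW U=OWYB R=YRGW D=GOYB L=GROW
Query: F face = GRRW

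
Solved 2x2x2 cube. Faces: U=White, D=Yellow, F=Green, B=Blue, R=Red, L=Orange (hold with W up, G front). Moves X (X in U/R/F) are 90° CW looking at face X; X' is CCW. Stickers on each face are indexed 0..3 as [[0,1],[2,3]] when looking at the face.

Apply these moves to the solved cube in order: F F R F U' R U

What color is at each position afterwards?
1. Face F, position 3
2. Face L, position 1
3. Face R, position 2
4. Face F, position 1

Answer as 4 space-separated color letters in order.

Answer: B O R G

Derivation:
After move 1 (F): F=GGGG U=WWOO R=WRWR D=RRYY L=OYOY
After move 2 (F): F=GGGG U=WWYY R=OROR D=WWYY L=OROR
After move 3 (R): R=OORR U=WGYG F=GWGY D=WBYB B=YBWB
After move 4 (F): F=GGYW U=WGRR R=YOGR D=ROYB L=OWOB
After move 5 (U'): U=GRWR F=OWYW R=GGGR B=YOWB L=YBOB
After move 6 (R): R=GGRG U=GWWW F=OOYB D=RWYY B=RORB
After move 7 (U): U=WGWW F=GGYB R=RORG B=YBRB L=OOOB
Query 1: F[3] = B
Query 2: L[1] = O
Query 3: R[2] = R
Query 4: F[1] = G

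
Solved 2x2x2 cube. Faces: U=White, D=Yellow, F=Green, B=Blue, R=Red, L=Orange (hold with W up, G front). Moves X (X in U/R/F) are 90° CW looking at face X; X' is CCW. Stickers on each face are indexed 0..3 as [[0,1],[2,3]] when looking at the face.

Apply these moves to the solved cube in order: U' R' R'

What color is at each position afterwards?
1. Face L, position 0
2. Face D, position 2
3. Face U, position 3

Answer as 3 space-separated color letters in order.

After move 1 (U'): U=WWWW F=OOGG R=GGRR B=RRBB L=BBOO
After move 2 (R'): R=GRGR U=WBWR F=OWGW D=YOYG B=YRYB
After move 3 (R'): R=RRGG U=WYWY F=OBGR D=YWYW B=GROB
Query 1: L[0] = B
Query 2: D[2] = Y
Query 3: U[3] = Y

Answer: B Y Y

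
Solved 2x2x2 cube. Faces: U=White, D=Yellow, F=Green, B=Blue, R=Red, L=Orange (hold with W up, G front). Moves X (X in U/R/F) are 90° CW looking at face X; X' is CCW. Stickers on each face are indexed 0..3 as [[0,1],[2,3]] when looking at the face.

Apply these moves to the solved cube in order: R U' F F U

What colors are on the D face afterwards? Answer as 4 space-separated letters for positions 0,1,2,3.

After move 1 (R): R=RRRR U=WGWG F=GYGY D=YBYB B=WBWB
After move 2 (U'): U=GGWW F=OOGY R=GYRR B=RRWB L=WBOO
After move 3 (F): F=GOYO U=GGOB R=WYWR D=RGYB L=WYOB
After move 4 (F): F=YGOO U=GGBY R=OYBR D=WWYB L=WROG
After move 5 (U): U=BGYG F=OYOO R=RRBR B=WRWB L=YGOG
Query: D face = WWYB

Answer: W W Y B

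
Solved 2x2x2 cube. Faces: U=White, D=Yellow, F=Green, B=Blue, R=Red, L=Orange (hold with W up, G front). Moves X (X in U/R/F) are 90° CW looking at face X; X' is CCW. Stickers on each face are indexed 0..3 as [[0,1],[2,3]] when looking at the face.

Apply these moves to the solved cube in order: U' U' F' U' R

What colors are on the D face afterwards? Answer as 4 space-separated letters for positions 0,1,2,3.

After move 1 (U'): U=WWWW F=OOGG R=GGRR B=RRBB L=BBOO
After move 2 (U'): U=WWWW F=BBGG R=OORR B=GGBB L=RROO
After move 3 (F'): F=BGBG U=WWOR R=YOYR D=ROYY L=RWOW
After move 4 (U'): U=WRWO F=RWBG R=BGYR B=YOBB L=GGOW
After move 5 (R): R=YBRG U=WWWG F=ROBY D=RBYY B=OORB
Query: D face = RBYY

Answer: R B Y Y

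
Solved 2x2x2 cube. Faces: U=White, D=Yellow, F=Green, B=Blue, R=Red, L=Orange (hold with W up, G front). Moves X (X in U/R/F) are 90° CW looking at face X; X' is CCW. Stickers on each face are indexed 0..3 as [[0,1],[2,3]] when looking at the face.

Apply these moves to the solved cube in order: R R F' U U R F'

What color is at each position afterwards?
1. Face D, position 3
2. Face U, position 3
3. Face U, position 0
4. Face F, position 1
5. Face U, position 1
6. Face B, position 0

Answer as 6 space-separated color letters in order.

After move 1 (R): R=RRRR U=WGWG F=GYGY D=YBYB B=WBWB
After move 2 (R): R=RRRR U=WYWY F=GBGB D=YWYW B=GBGB
After move 3 (F'): F=BBGG U=WYRR R=WRYR D=OOYW L=OYOW
After move 4 (U): U=RWRY F=WRGG R=GBYR B=OYGB L=BBOW
After move 5 (U): U=RRYW F=GBGG R=OYYR B=BBGB L=WROW
After move 6 (R): R=YORY U=RBYG F=GOGW D=OGYB B=WBRB
After move 7 (F'): F=OWGG U=RBYR R=GOOY D=RWYB L=WGOY
Query 1: D[3] = B
Query 2: U[3] = R
Query 3: U[0] = R
Query 4: F[1] = W
Query 5: U[1] = B
Query 6: B[0] = W

Answer: B R R W B W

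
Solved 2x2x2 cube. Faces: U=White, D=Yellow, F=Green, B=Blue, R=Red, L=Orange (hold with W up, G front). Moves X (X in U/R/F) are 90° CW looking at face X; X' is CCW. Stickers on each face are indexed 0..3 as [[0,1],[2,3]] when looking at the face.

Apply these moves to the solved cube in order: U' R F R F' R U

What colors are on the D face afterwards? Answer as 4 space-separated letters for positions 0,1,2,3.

Answer: Y O Y B

Derivation:
After move 1 (U'): U=WWWW F=OOGG R=GGRR B=RRBB L=BBOO
After move 2 (R): R=RGRG U=WOWG F=OYGY D=YBYR B=WRWB
After move 3 (F): F=GOYY U=WOOB R=WGGG D=RRYR L=BYOB
After move 4 (R): R=GWGG U=WOOY F=GRYR D=RWYW B=BROB
After move 5 (F'): F=RRGY U=WOGG R=WWRG D=YBYW L=BYOO
After move 6 (R): R=RWGW U=WRGY F=RBGW D=YOYB B=GROB
After move 7 (U): U=GWYR F=RWGW R=GRGW B=BYOB L=RBOO
Query: D face = YOYB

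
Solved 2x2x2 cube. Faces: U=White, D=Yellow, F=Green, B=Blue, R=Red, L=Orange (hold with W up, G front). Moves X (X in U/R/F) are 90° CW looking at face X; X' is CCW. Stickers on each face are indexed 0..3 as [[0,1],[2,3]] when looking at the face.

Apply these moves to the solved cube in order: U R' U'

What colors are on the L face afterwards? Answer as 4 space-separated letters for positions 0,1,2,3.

Answer: Y O O O

Derivation:
After move 1 (U): U=WWWW F=RRGG R=BBRR B=OOBB L=GGOO
After move 2 (R'): R=BRBR U=WBWO F=RWGW D=YRYG B=YOYB
After move 3 (U'): U=BOWW F=GGGW R=RWBR B=BRYB L=YOOO
Query: L face = YOOO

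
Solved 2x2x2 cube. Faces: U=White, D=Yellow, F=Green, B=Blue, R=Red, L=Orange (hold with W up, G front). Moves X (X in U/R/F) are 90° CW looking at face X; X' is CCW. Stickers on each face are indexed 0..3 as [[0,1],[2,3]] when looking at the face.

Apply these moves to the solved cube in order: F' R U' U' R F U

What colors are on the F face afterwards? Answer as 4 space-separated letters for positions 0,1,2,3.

Answer: G O B B

Derivation:
After move 1 (F'): F=GGGG U=WWRR R=YRYR D=OOYY L=OWOW
After move 2 (R): R=YYRR U=WGRG F=GOGY D=OBYB B=RBWB
After move 3 (U'): U=GGWR F=OWGY R=GORR B=YYWB L=RBOW
After move 4 (U'): U=GRGW F=RBGY R=OWRR B=GOWB L=YYOW
After move 5 (R): R=RORW U=GBGY F=RBGB D=OWYG B=WORB
After move 6 (F): F=GRBB U=GBWY R=GOYW D=RRYG L=YOOW
After move 7 (U): U=WGYB F=GOBB R=WOYW B=YORB L=GROW
Query: F face = GOBB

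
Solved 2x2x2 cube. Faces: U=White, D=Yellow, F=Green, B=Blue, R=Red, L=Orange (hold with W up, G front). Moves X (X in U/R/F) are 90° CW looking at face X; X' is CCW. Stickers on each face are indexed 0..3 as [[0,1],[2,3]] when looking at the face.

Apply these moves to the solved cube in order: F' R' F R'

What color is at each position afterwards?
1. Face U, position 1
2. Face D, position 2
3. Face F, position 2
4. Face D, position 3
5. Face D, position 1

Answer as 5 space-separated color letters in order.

Answer: O Y R W G

Derivation:
After move 1 (F'): F=GGGG U=WWRR R=YRYR D=OOYY L=OWOW
After move 2 (R'): R=RRYY U=WBRB F=GWGR D=OGYG B=YBOB
After move 3 (F): F=GGRW U=WBWW R=RRBY D=YRYG L=OOOG
After move 4 (R'): R=RYRB U=WOWY F=GBRW D=YGYW B=GBRB
Query 1: U[1] = O
Query 2: D[2] = Y
Query 3: F[2] = R
Query 4: D[3] = W
Query 5: D[1] = G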